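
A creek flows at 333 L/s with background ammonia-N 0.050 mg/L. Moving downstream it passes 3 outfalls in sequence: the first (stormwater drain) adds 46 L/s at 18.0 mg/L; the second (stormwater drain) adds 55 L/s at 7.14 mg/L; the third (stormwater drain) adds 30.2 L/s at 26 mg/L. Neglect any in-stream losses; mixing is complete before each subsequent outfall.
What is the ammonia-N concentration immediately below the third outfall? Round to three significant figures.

4.36 mg/L

Below outfall 1: Q → 379.0 L/s, C = (333.0·0.05000 + 46.00·18.00)/379.0 = 2.229 mg/L.
Below outfall 2: Q → 434.0 L/s, C = (379.0·2.229 + 55.00·7.140)/434.0 = 2.851 mg/L.
Below outfall 3: Q → 464.2 L/s, C = (434.0·2.851 + 30.20·26.00)/464.2 = 4.357 mg/L.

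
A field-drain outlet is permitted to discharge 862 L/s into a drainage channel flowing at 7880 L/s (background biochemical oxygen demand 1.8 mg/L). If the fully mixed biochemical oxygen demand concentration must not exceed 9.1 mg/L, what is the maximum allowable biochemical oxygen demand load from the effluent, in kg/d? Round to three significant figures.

5650 kg/d

Mass balance at the limit: 7880·1.800 + 862.0·Cₑ = 8742·9.1 → Cₑ = 75.83 mg/L.
862.0 L/s = 0.8620 m³/s. Load = 0.8620 m³/s × 75.83 g/m³ × 86 400 s/d = 5648 kg/d.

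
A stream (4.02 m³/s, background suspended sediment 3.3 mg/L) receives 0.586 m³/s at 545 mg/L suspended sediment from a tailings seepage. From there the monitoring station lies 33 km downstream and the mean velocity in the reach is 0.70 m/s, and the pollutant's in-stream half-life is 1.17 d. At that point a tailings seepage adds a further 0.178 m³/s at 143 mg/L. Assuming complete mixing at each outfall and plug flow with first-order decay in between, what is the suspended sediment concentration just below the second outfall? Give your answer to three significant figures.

After mixing, C = (4.020·3.300 + 0.5860·545.0) / 4.606 = 332.6/4.606 = 72.22 mg/L; combined flow 4.606 m³/s.
Travel time t = 33·1000 / 0.70 = 47140 s = 13.10 h.
Half-life 1.17 d → k = ln 2 / 1.17 = 0.5924 d⁻¹.
Applying C = C₀e^(−kt): 72.22 × 0.7238 = 52.27 mg/L.
At the second outfall, C = (4.606·52.27 + 0.1780·143.0) / (4.606 + 0.1780) = 55.65 mg/L.

55.6 mg/L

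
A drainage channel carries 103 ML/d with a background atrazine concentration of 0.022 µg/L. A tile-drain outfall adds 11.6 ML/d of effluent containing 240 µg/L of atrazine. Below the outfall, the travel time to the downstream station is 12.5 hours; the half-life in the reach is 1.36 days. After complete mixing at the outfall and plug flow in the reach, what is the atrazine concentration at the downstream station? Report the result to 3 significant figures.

18.6 µg/L

Mass balance: C = (103.0·0.02200 + 11.60·240.0) / 114.6 = 2786/114.6 = 24.31 µg/L.
Half-life 1.36 d → k = ln 2 / 1.36 = 0.5097 d⁻¹.
First-order decay: C = 24.31·exp(−k·t) = 24.31·0.7669 = 18.64 µg/L.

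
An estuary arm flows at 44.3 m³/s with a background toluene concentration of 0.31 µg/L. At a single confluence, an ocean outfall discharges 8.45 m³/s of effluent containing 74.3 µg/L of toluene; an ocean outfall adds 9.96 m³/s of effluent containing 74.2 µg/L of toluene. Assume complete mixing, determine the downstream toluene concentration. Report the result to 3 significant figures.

22.0 µg/L

Mass balance: C = (44.30·0.3100 + 8.450·74.30 + 9.960·74.20) / 62.71 = 1381/62.71 = 22.02 µg/L.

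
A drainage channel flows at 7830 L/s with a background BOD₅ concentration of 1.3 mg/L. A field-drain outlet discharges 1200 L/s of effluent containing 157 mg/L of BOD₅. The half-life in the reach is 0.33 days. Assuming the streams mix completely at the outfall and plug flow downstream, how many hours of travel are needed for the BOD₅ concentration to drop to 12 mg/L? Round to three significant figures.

6.92 h

Conservation of mass: C = (7830·1.300 + 1200·157.0) / 9030 = 198600/9030 = 21.99 mg/L.
Half-life 0.33 d → k = ln 2 / 0.33 = 2.100 d⁻¹.
21.99·exp(−k·t) = 12 → t = ln(21.99/12)/k = 24920 s = 6.921 h.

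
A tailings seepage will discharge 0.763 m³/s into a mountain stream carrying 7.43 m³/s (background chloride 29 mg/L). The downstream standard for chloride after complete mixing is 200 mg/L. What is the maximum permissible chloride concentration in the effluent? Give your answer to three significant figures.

1870 mg/L

At the limit, (Qr·Cr + Qe·Cₑ)/(Qr + Qe) = 200:
Cₑ = (8.193·200 − 7.430·29.00) / 0.7630 = 1865 mg/L.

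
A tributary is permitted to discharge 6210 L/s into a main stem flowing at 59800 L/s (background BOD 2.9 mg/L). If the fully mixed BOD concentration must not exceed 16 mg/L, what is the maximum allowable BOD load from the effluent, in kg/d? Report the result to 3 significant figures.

76300 kg/d

Mass balance at the limit: 59800·2.900 + 6210·Cₑ = 66010·16 → Cₑ = 142.1 mg/L.
6210 L/s = 6.210 m³/s. Load = 6.210 m³/s × 142.1 g/m³ × 86 400 s/d = 76270 kg/d.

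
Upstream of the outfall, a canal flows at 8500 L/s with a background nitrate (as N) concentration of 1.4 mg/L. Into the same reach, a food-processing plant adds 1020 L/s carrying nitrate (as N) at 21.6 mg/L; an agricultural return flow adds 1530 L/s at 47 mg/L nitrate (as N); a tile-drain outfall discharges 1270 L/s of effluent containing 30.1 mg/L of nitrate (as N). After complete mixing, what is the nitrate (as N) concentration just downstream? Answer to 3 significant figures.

11.7 mg/L

Flow-weighted average: C = (8500·1.400 + 1020·21.60 + 1530·47.00 + 1270·30.10) / 12320 = 144100/12320 = 11.69 mg/L.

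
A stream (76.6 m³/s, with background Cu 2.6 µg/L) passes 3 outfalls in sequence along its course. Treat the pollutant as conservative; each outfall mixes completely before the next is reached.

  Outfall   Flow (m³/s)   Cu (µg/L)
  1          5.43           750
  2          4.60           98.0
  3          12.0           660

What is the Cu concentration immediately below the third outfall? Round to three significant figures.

128 µg/L

After outfall 1: Q = 76.60 + 5.430 = 82.03 m³/s; C = (76.60·2.600 + 5.430·750.0)/82.03 = 52.07 µg/L.
After outfall 2: Q = 82.03 + 4.600 = 86.63 m³/s; C = (82.03·52.07 + 4.600·98.00)/86.63 = 54.51 µg/L.
After outfall 3: Q = 86.63 + 12.00 = 98.63 m³/s; C = (86.63·54.51 + 12.00·660.0)/98.63 = 128.2 µg/L.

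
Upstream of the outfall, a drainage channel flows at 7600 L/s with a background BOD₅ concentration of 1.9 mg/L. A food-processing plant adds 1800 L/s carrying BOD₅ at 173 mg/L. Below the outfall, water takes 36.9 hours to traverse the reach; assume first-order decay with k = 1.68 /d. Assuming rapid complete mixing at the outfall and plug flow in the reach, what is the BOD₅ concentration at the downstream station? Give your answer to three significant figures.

Flow-weighted average: C = (7600·1.900 + 1800·173.0) / 9400 = 325800/9400 = 34.66 mg/L.
First-order decay: C = 34.66·exp(−k·t) = 34.66·0.07555 = 2.619 mg/L.

2.62 mg/L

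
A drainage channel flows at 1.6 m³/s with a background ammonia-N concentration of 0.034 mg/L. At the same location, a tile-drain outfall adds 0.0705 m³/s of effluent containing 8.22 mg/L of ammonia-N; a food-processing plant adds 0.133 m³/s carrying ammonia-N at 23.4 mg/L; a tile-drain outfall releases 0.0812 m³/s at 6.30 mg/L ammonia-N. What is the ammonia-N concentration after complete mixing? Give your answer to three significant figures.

2.26 mg/L

Mass balance: C = (1.600·0.03400 + 0.07050·8.220 + 0.1330·23.40 + 0.08120·6.300) / 1.885 = 4.258/1.885 = 2.259 mg/L.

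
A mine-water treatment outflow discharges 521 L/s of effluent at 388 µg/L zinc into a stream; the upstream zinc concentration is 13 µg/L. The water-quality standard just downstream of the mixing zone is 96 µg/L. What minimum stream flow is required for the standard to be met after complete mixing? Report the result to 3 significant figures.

Set C_mix = 96: (Q·13.00 + 521.0·388.0) / (Q + 521.0) = 96
→ Q = 521.0·(388.0 − 96)/(96 − 13.00) = 1833 L/s.

1830 L/s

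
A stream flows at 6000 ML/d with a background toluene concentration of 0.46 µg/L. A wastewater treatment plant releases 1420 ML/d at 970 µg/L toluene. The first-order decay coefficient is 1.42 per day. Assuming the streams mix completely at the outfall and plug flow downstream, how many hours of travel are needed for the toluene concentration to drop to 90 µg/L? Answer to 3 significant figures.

12.3 h

Flow-weighted average: C = (6000·0.4600 + 1420·970.0) / 7420 = 1380000/7420 = 186.0 µg/L.
186.0·exp(−k·t) = 90 → t = ln(186.0/90)/k = 44170 s = 12.27 h.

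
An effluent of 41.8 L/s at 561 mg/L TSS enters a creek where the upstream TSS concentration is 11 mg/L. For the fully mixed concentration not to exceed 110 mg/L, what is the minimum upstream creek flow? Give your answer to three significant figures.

Set C_mix = 110: (Q·11.00 + 41.80·561.0) / (Q + 41.80) = 110
→ Q = 41.80·(561.0 − 110)/(110 − 11.00) = 190.4 L/s.

190 L/s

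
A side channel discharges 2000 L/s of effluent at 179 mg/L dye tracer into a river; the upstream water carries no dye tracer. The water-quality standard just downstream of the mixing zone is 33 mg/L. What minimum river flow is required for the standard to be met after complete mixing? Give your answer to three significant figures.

Set C_mix = 33: (Q·0 + 2000·179.0) / (Q + 2000) = 33
→ Q = 2000·(179.0 − 33)/(33 − 0) = 8848 L/s.

8850 L/s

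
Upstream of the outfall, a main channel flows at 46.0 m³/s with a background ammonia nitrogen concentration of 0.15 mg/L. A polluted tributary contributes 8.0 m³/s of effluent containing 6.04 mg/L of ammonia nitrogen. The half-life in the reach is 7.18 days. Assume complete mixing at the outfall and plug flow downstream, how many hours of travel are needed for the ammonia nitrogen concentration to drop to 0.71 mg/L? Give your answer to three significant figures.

90.7 h

Mass balance: C = (46.00·0.1500 + 8.000·6.040) / 54.00 = 55.22/54.00 = 1.023 mg/L.
Half-life 7.18 d → k = ln 2 / 7.18 = 0.09654 d⁻¹.
1.023·exp(−k·t) = 0.71 → t = ln(1.023/0.71)/k = 326500 s = 90.70 h.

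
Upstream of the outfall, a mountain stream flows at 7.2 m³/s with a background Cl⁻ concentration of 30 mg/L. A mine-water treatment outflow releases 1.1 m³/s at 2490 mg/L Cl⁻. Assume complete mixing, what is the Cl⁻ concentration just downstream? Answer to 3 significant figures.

Flow-weighted average: C = (7.200·30.00 + 1.100·2490) / 8.300 = 2955/8.300 = 356.0 mg/L.

356 mg/L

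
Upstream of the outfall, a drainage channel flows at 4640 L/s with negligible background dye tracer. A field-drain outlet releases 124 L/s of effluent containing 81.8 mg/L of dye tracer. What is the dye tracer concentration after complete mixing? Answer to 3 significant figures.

2.13 mg/L

Flow-weighted average: C = (4640·0 + 124.0·81.80) / 4764 = 10140/4764 = 2.129 mg/L.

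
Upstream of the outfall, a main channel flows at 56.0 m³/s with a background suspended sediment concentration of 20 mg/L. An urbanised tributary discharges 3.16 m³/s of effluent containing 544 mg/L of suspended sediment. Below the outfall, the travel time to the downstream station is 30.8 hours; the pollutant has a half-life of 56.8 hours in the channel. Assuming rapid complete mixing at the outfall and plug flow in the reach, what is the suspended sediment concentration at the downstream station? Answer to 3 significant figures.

Flow-weighted average: C = (56.00·20.00 + 3.160·544.0) / 59.16 = 2839/59.16 = 47.99 mg/L.
Half-life 56.8 h → k = ln 2 / 56.8 = 0.01220 h⁻¹ = 0.2929 d⁻¹.
First-order decay: C = 47.99·exp(−k·t) = 47.99·0.6867 = 32.95 mg/L.

33.0 mg/L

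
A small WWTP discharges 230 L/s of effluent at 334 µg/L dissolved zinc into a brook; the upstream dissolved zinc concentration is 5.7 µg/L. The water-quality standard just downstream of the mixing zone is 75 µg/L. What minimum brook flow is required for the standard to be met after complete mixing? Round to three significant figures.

Set C_mix = 75: (Q·5.700 + 230.0·334.0) / (Q + 230.0) = 75
→ Q = 230.0·(334.0 − 75)/(75 − 5.700) = 859.6 L/s.

860 L/s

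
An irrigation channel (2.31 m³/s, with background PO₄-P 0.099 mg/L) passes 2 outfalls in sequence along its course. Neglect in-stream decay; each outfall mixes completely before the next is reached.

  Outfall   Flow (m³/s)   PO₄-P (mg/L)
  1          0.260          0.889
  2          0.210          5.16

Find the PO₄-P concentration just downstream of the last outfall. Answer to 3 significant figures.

0.555 mg/L

Below outfall 1: Q → 2.570 m³/s, C = (2.310·0.09900 + 0.2600·0.8890)/2.570 = 0.1789 mg/L.
Below outfall 2: Q → 2.780 m³/s, C = (2.570·0.1789 + 0.2100·5.160)/2.780 = 0.5552 mg/L.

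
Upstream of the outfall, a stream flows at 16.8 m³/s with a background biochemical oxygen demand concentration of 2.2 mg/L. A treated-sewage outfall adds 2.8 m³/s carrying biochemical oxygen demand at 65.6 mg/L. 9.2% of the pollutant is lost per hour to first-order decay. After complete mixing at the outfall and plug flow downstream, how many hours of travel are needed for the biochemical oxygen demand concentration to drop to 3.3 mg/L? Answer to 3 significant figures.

12.7 h

After mixing, C = (16.80·2.200 + 2.800·65.60) / 19.60 = 220.6/19.60 = 11.26 mg/L.
9.2%/h lost → k = −ln(1 − 0.092) = 0.09651 h⁻¹.
11.26·exp(−k·t) = 3.3 → t = ln(11.26/3.3)/k = 45770 s = 12.71 h.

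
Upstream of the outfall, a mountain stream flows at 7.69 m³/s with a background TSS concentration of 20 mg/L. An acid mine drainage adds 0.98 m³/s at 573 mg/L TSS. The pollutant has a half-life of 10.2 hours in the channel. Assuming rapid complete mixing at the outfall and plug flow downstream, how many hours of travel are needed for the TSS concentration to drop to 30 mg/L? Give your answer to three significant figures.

After mixing, C = (7.690·20.00 + 0.9800·573.0) / 8.670 = 715.3/8.670 = 82.51 mg/L.
Half-life 10.2 h → k = ln 2 / 10.2 = 0.06796 h⁻¹ = 1.631 d⁻¹.
82.51·exp(−k·t) = 30 → t = ln(82.51/30)/k = 53600 s = 14.89 h.

14.9 h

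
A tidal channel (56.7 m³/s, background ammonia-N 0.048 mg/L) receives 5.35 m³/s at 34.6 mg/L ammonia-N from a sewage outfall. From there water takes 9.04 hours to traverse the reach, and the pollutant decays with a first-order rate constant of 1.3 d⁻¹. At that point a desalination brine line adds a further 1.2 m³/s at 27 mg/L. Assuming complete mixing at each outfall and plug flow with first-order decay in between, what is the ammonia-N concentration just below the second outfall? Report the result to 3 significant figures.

Mixed concentration C = ΣQC/ΣQ = (56.70·0.04800 + 5.350·34.60) / 62.05 = 187.8/62.05 = 3.027 mg/L; combined flow 62.05 m³/s.
After decay, C = 3.027 × e^(−kt) = 3.027 × 0.6128 = 1.855 mg/L.
Second outfall: C = (62.05·1.855 + 1.200·27.00)/63.25 = 2.332 mg/L.

2.33 mg/L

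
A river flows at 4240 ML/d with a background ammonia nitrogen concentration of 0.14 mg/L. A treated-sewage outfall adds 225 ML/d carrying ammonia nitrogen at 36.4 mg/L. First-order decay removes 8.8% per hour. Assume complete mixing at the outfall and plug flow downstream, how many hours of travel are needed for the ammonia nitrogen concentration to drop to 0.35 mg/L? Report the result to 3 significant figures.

18.7 h

Conservation of mass: C = (4240·0.1400 + 225.0·36.40) / 4465 = 8784/4465 = 1.967 mg/L.
8.8%/h lost → k = −ln(1 − 0.088) = 0.09212 h⁻¹.
1.967·exp(−k·t) = 0.35 → t = ln(1.967/0.35)/k = 67470 s = 18.74 h.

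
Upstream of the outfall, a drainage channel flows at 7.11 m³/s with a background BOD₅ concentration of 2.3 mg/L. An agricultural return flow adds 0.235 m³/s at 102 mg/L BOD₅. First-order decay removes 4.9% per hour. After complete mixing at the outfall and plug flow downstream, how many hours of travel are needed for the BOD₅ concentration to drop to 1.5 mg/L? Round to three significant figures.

After mixing, C = (7.110·2.300 + 0.2350·102.0) / 7.345 = 40.32/7.345 = 5.490 mg/L.
4.9%/h lost → k = −ln(1 − 0.049) = 0.05024 h⁻¹.
5.490·exp(−k·t) = 1.5 → t = ln(5.490/1.5)/k = 92970 s = 25.82 h.

25.8 h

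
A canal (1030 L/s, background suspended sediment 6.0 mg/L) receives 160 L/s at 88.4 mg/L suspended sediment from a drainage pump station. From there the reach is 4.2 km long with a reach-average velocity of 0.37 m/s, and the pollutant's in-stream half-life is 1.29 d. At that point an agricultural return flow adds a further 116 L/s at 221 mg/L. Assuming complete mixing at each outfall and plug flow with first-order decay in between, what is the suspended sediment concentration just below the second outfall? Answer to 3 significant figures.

Mass balance: C = (1030·6.000 + 160.0·88.40) / 1190 = 20320/1190 = 17.08 mg/L; combined flow 1190 L/s.
Travel time t = 4.2·1000 / 0.37 = 11350 s = 3.153 h.
Half-life 1.29 d → k = ln 2 / 1.29 = 0.5373 d⁻¹.
Applying C = C₀e^(−kt): 17.08 × 0.9318 = 15.91 mg/L.
At the second outfall, C = (1190·15.91 + 116.0·221.0) / (1190 + 116.0) = 34.13 mg/L.

34.1 mg/L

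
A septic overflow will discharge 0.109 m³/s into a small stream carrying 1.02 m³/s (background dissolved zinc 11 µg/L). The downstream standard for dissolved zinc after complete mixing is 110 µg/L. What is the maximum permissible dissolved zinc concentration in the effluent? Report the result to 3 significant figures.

At the limit, (Qr·Cr + Qe·Cₑ)/(Qr + Qe) = 110:
Cₑ = (1.129·110 − 1.020·11.00) / 0.1090 = 1036 µg/L.

1040 µg/L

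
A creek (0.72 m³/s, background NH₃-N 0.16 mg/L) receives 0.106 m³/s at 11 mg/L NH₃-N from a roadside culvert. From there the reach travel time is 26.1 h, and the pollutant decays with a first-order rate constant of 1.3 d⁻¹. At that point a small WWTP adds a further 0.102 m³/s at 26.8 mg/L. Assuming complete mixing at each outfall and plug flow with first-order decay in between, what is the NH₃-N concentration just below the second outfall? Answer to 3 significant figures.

Flow-weighted average: C = (0.7200·0.1600 + 0.1060·11.00) / 0.8260 = 1.281/0.8260 = 1.551 mg/L; combined flow 0.8260 m³/s.
Applying C = C₀e^(−kt): 1.551 × 0.2432 = 0.3773 mg/L.
Second outfall: C = (0.8260·0.3773 + 0.1020·26.80)/0.9280 = 3.281 mg/L.

3.28 mg/L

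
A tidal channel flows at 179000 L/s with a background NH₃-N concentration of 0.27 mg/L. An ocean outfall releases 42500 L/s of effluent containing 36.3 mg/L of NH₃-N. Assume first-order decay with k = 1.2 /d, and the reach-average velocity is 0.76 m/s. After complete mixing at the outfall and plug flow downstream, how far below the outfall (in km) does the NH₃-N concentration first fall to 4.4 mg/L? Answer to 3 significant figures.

26.8 km

Mixed concentration C = ΣQC/ΣQ = (179000·0.2700 + 42500·36.30) / 221500 = 1591000/221500 = 7.183 mg/L.
Set 7.183·exp(−k·t) = 4.4 → t = ln(7.183/4.4)/k = 35290 s = 9.803 h.
Distance = v·t = 0.76·35290 = 26820 m = 26.82 km.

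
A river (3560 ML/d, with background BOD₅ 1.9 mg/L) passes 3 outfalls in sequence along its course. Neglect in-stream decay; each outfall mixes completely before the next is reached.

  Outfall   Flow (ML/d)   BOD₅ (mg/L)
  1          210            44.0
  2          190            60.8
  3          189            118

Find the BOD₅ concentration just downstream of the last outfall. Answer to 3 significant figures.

12.0 mg/L

Outfall 1: combined Q = 3770 ML/d; C = (3560·1.900 + 210.0·44.00)/3770 = 4.245 mg/L.
Outfall 2: combined Q = 3960 ML/d; C = (3770·4.245 + 190.0·60.80)/3960 = 6.959 mg/L.
Outfall 3: combined Q = 4149 ML/d; C = (3960·6.959 + 189.0·118.0)/4149 = 12.02 mg/L.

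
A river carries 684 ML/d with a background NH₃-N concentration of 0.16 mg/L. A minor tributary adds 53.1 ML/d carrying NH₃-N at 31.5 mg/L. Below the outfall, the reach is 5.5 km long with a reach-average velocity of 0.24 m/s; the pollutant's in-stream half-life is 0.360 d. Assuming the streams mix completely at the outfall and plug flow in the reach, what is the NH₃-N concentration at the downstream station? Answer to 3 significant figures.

1.45 mg/L

Mixed concentration C = ΣQC/ΣQ = (684.0·0.1600 + 53.10·31.50) / 737.1 = 1782/737.1 = 2.418 mg/L.
Travel time t = 5.5·1000 / 0.24 = 22920 s = 6.366 h.
Half-life 0.360 d → k = ln 2 / 0.360 = 1.925 d⁻¹.
First-order decay: C = 2.418·exp(−k·t) = 2.418·0.6001 = 1.451 mg/L.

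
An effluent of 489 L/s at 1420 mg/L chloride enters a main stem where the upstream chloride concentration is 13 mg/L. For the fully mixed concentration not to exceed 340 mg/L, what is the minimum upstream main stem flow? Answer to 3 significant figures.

Set C_mix = 340: (Q·13.00 + 489.0·1420) / (Q + 489.0) = 340
→ Q = 489.0·(1420 − 340)/(340 − 13.00) = 1615 L/s.

1620 L/s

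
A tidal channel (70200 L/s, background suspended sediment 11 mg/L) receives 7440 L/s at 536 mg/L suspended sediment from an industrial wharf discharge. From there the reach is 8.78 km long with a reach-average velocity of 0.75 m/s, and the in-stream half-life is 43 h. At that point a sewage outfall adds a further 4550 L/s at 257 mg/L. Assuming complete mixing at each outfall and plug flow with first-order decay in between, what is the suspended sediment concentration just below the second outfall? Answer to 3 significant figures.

After mixing, C = (70200·11.00 + 7440·536.0) / 77640 = 4760000/77640 = 61.31 mg/L; combined flow 77640 L/s.
Travel time t = 8.78·1000 / 0.75 = 11710 s = 3.252 h.
Half-life 43 h → k = ln 2 / 43 = 0.01612 h⁻¹ = 0.3869 d⁻¹.
Applying C = C₀e^(−kt): 61.31 × 0.9489 = 58.18 mg/L.
At the second outfall, C = (77640·58.18 + 4550·257.0) / (77640 + 4550) = 69.18 mg/L.

69.2 mg/L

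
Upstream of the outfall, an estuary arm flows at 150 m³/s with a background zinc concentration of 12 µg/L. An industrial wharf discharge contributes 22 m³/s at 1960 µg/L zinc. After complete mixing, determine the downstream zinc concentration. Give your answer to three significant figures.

261 µg/L

Flow-weighted average: C = (150.0·12.00 + 22.00·1960) / 172.0 = 44920/172.0 = 261.2 µg/L.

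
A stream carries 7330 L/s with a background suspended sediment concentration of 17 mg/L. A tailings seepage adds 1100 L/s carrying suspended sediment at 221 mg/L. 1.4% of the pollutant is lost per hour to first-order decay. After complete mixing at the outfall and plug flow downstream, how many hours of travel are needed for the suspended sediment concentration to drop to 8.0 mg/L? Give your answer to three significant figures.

120 h

Conservation of mass: C = (7330·17.00 + 1100·221.0) / 8430 = 367700/8430 = 43.62 mg/L.
1.4%/h lost → k = −ln(1 − 0.014) = 0.01410 h⁻¹.
43.62·exp(−k·t) = 8.0 → t = ln(43.62/8.0)/k = 433100 s = 120.3 h.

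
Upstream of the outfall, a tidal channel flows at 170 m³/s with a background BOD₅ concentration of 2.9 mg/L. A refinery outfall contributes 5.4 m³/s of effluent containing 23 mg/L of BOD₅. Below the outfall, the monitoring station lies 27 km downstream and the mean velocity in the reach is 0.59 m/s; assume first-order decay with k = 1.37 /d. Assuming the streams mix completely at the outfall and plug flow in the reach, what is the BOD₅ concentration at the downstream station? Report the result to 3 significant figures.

Mass balance: C = (170.0·2.900 + 5.400·23.00) / 175.4 = 617.2/175.4 = 3.519 mg/L.
Travel time t = 27·1000 / 0.59 = 45760 s = 12.71 h.
Decay over the reach: 3.519·exp(−kt) = 3.519·0.4840 = 1.703 mg/L.

1.70 mg/L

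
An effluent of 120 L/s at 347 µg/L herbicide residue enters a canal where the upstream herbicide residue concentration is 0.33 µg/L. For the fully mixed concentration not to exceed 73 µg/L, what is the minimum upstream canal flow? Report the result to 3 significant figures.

Set C_mix = 73: (Q·0.3300 + 120.0·347.0) / (Q + 120.0) = 73
→ Q = 120.0·(347.0 − 73)/(73 − 0.3300) = 452.5 L/s.

452 L/s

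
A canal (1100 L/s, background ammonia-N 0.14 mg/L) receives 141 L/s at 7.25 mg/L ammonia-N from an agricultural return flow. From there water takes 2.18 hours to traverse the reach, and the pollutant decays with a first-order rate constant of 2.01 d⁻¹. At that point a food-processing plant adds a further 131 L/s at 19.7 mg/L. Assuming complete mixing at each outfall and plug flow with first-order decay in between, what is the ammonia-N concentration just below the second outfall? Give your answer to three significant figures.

2.60 mg/L

Mixed concentration C = ΣQC/ΣQ = (1100·0.1400 + 141.0·7.250) / 1241 = 1176/1241 = 0.9478 mg/L; combined flow 1241 L/s.
Applying C = C₀e^(−kt): 0.9478 × 0.8331 = 0.7897 mg/L.
Second outfall: C = (1241·0.7897 + 131.0·19.70)/1372 = 2.595 mg/L.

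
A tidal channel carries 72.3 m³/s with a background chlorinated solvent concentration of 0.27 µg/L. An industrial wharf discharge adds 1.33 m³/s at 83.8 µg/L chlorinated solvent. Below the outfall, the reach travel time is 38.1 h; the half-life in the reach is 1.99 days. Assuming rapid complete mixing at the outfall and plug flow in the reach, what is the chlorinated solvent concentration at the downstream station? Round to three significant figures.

Conservation of mass: C = (72.30·0.2700 + 1.330·83.80) / 73.63 = 131.0/73.63 = 1.779 µg/L.
Half-life 1.99 d → k = ln 2 / 1.99 = 0.3483 d⁻¹.
First-order decay: C = 1.779·exp(−k·t) = 1.779·0.5753 = 1.023 µg/L.

1.02 µg/L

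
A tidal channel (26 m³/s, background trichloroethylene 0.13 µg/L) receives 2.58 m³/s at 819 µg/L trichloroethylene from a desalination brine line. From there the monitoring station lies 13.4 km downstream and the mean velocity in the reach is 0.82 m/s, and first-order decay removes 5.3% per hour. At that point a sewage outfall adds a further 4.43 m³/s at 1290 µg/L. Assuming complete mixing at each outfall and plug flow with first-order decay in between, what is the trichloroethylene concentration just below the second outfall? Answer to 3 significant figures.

223 µg/L

Mass balance: C = (26.00·0.1300 + 2.580·819.0) / 28.58 = 2116/28.58 = 74.05 µg/L; combined flow 28.58 m³/s.
Travel time t = 13.4·1000 / 0.82 = 16340 s = 4.539 h.
5.3%/h lost → k = −ln(1 − 0.053) = 0.05446 h⁻¹.
Decay over the reach: 74.05·exp(−kt) = 74.05·0.7810 = 57.83 µg/L.
Second outfall: C = (28.58·57.83 + 4.430·1290)/33.01 = 223.2 µg/L.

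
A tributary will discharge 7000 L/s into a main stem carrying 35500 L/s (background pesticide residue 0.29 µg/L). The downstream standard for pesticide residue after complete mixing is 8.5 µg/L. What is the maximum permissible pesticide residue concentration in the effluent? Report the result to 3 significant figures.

50.1 µg/L

At the limit, (Qr·Cr + Qe·Cₑ)/(Qr + Qe) = 8.5:
Cₑ = (42500·8.5 − 35500·0.2900) / 7000 = 50.14 µg/L.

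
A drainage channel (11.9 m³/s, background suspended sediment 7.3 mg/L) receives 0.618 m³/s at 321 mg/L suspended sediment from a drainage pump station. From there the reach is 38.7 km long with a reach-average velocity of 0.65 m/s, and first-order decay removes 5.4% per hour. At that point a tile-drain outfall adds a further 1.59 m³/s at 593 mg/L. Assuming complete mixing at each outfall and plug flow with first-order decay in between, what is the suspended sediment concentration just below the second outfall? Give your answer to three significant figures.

Flow-weighted average: C = (11.90·7.300 + 0.6180·321.0) / 12.52 = 285.2/12.52 = 22.79 mg/L; combined flow 12.52 m³/s.
Travel time t = 38.7·1000 / 0.65 = 59540 s = 16.54 h.
5.4%/h lost → k = −ln(1 − 0.054) = 0.05551 h⁻¹.
After decay, C = 22.79 × e^(−kt) = 22.79 × 0.3993 = 9.098 mg/L.
At the second outfall, C = (12.52·9.098 + 1.590·593.0) / (12.52 + 1.590) = 74.91 mg/L.

74.9 mg/L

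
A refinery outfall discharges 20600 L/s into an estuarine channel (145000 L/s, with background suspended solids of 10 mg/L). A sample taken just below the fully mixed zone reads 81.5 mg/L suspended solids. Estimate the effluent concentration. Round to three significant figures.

585 mg/L

Mass balance: 145000·10.00 + 20600·Cₑ = 165600·81.50
→ Cₑ = (165600·81.50 − 145000·10.00) / 20600 = 584.8 mg/L.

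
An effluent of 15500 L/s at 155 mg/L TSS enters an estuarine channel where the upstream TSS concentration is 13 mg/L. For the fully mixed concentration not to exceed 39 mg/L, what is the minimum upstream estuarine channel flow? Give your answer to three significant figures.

69200 L/s

Set C_mix = 39: (Q·13.00 + 15500·155.0) / (Q + 15500) = 39
→ Q = 15500·(155.0 − 39)/(39 − 13.00) = 69150 L/s.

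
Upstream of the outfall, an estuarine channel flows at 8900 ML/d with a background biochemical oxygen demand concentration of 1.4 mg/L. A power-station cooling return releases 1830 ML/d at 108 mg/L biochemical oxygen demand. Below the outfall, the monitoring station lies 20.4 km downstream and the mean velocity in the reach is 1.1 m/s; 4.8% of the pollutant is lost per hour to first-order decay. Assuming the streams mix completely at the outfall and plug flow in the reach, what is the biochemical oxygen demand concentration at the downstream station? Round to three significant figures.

15.2 mg/L

Conservation of mass: C = (8900·1.400 + 1830·108.0) / 10730 = 210100/10730 = 19.58 mg/L.
Travel time t = 20.4·1000 / 1.1 = 18550 s = 5.152 h.
4.8%/h lost → k = −ln(1 − 0.048) = 0.04919 h⁻¹.
First-order decay: C = 19.58·exp(−k·t) = 19.58·0.7762 = 15.20 mg/L.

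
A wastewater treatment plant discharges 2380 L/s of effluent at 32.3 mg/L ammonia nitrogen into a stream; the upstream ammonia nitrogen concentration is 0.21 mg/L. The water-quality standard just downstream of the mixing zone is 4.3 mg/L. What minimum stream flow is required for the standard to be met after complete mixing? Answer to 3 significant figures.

16300 L/s

Set C_mix = 4.3: (Q·0.2100 + 2380·32.30) / (Q + 2380) = 4.3
→ Q = 2380·(32.30 − 4.3)/(4.3 − 0.2100) = 16290 L/s.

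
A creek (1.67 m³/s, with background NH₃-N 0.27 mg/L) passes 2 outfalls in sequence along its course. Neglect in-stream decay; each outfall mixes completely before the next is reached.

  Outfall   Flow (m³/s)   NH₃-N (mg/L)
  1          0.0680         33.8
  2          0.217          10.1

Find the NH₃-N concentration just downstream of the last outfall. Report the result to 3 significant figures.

Outfall 1: combined Q = 1.738 m³/s; C = (1.670·0.2700 + 0.06800·33.80)/1.738 = 1.582 mg/L.
Outfall 2: combined Q = 1.955 m³/s; C = (1.738·1.582 + 0.2170·10.10)/1.955 = 2.527 mg/L.

2.53 mg/L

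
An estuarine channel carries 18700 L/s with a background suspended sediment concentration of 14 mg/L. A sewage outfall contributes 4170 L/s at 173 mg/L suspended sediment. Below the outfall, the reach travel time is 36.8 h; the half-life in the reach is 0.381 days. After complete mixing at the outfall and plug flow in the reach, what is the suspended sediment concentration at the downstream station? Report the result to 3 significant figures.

2.64 mg/L

Mass balance: C = (18700·14.00 + 4170·173.0) / 22870 = 983200/22870 = 42.99 mg/L.
Half-life 0.381 d → k = ln 2 / 0.381 = 1.819 d⁻¹.
After decay, C = 42.99 × e^(−kt) = 42.99 × 0.06145 = 2.642 mg/L.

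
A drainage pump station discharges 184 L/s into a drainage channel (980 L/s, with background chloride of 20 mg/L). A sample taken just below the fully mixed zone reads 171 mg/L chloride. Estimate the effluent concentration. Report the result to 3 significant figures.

975 mg/L

Mass balance: 980.0·20.00 + 184.0·Cₑ = 1164·171.0
→ Cₑ = (1164·171.0 − 980.0·20.00) / 184.0 = 975.2 mg/L.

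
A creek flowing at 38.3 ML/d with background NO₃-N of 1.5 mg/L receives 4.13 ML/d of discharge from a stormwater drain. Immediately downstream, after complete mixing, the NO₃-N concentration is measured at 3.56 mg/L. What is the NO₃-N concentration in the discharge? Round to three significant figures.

22.7 mg/L

Mass balance: 38.30·1.500 + 4.130·Cₑ = 42.43·3.560
→ Cₑ = (42.43·3.560 − 38.30·1.500) / 4.130 = 22.66 mg/L.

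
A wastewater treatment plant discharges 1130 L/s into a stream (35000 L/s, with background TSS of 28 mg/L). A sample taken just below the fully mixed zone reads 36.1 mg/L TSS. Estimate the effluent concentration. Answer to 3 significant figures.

287 mg/L

Mass balance: 35000·28.00 + 1130·Cₑ = 36130·36.10
→ Cₑ = (36130·36.10 − 35000·28.00) / 1130 = 287.0 mg/L.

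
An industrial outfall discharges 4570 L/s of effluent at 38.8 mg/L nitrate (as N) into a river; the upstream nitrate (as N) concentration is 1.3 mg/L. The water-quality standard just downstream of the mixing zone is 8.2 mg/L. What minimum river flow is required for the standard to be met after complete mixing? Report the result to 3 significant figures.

Set C_mix = 8.2: (Q·1.300 + 4570·38.80) / (Q + 4570) = 8.2
→ Q = 4570·(38.80 − 8.2)/(8.2 − 1.300) = 20270 L/s.

20300 L/s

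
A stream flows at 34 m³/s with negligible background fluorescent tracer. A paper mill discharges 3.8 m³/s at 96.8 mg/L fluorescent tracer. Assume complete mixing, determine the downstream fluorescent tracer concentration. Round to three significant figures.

After mixing, C = (34.00·0 + 3.800·96.80) / 37.80 = 367.8/37.80 = 9.731 mg/L.

9.73 mg/L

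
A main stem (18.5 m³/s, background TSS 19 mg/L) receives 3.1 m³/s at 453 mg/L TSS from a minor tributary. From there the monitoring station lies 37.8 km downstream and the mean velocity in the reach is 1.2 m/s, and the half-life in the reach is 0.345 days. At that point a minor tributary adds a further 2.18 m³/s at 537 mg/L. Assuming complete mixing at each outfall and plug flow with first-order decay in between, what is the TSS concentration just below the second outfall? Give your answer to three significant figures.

Mass balance: C = (18.50·19.00 + 3.100·453.0) / 21.60 = 1756/21.60 = 81.29 mg/L; combined flow 21.60 m³/s.
Travel time t = 37.8·1000 / 1.2 = 31500 s = 8.750 h.
Half-life 0.345 d → k = ln 2 / 0.345 = 2.009 d⁻¹.
After decay, C = 81.29 × e^(−kt) = 81.29 × 0.4807 = 39.08 mg/L.
Second outfall: C = (21.60·39.08 + 2.180·537.0)/23.78 = 84.72 mg/L.

84.7 mg/L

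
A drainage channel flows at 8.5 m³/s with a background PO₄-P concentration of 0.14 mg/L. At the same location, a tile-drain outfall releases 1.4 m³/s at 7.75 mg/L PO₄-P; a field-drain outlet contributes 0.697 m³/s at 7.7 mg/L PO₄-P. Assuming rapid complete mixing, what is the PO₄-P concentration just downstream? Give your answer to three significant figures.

1.64 mg/L

After mixing, C = (8.500·0.1400 + 1.400·7.750 + 0.6970·7.700) / 10.60 = 17.41/10.60 = 1.643 mg/L.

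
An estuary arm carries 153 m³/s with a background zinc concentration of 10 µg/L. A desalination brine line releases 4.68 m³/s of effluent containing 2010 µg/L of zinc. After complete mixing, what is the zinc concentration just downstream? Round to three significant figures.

Mixed concentration C = ΣQC/ΣQ = (153.0·10.00 + 4.680·2010) / 157.7 = 10940/157.7 = 69.36 µg/L.

69.4 µg/L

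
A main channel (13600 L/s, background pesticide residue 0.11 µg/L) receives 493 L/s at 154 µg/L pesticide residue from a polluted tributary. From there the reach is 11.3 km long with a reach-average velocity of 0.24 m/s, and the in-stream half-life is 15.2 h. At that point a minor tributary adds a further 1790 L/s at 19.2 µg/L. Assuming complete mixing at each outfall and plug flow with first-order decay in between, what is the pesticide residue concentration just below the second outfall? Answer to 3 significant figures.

4.85 µg/L

Mass balance: C = (13600·0.1100 + 493.0·154.0) / 14090 = 77420/14090 = 5.493 µg/L; combined flow 14090 L/s.
Travel time t = 11.3·1000 / 0.24 = 47080 s = 13.08 h.
Half-life 15.2 h → k = ln 2 / 15.2 = 0.04560 h⁻¹ = 1.094 d⁻¹.
Decay over the reach: 5.493·exp(−kt) = 5.493·0.5508 = 3.026 µg/L.
At the second outfall, C = (14090·3.026 + 1790·19.20) / (14090 + 1790) = 4.848 µg/L.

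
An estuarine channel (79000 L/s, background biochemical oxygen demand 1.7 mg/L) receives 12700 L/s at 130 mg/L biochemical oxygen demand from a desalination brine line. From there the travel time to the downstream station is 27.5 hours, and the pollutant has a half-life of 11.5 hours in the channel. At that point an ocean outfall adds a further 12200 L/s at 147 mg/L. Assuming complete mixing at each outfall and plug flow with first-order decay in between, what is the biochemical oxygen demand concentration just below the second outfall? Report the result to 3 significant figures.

20.5 mg/L

Conservation of mass: C = (79000·1.700 + 12700·130.0) / 91700 = 1785000/91700 = 19.47 mg/L; combined flow 91700 L/s.
Half-life 11.5 h → k = ln 2 / 11.5 = 0.06027 h⁻¹ = 1.447 d⁻¹.
First-order decay: C = 19.47·exp(−k·t) = 19.47·0.1906 = 3.711 mg/L.
Second outfall: C = (91700·3.711 + 12200·147.0)/103900 = 20.54 mg/L.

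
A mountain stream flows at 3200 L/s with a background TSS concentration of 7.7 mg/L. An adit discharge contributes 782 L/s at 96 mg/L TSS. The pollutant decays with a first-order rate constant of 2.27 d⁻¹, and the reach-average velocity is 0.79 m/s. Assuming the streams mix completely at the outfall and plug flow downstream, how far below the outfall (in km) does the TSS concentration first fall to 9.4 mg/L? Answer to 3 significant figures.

29.5 km

Mass balance: C = (3200·7.700 + 782.0·96.00) / 3982 = 99710/3982 = 25.04 mg/L.
Set 25.04·exp(−k·t) = 9.4 → t = ln(25.04/9.4)/k = 37290 s = 10.36 h.
Distance = v·t = 0.79·37290 = 29460 m = 29.46 km.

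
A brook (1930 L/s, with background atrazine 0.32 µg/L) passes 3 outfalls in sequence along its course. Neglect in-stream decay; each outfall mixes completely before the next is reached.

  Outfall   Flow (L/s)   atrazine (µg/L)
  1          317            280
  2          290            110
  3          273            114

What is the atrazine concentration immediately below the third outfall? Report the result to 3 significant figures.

54.2 µg/L

After outfall 1: Q = 1930 + 317.0 = 2247 L/s; C = (1930·0.3200 + 317.0·280.0)/2247 = 39.78 µg/L.
After outfall 2: Q = 2247 + 290.0 = 2537 L/s; C = (2247·39.78 + 290.0·110.0)/2537 = 47.80 µg/L.
After outfall 3: Q = 2537 + 273.0 = 2810 L/s; C = (2537·47.80 + 273.0·114.0)/2810 = 54.23 µg/L.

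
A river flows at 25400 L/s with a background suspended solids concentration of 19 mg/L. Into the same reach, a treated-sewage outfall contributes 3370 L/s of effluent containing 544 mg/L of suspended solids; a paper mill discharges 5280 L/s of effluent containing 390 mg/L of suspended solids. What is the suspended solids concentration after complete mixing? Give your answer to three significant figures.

Mixed concentration C = ΣQC/ΣQ = (25400·19.00 + 3370·544.0 + 5280·390.0) / 34050 = 4375000/34050 = 128.5 mg/L.

128 mg/L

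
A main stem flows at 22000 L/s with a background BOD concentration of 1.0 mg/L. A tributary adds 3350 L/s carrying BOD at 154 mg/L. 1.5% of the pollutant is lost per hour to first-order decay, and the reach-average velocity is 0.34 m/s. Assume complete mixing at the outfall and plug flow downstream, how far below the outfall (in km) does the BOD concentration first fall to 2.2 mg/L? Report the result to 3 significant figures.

Flow-weighted average: C = (22000·1.000 + 3350·154.0) / 25350 = 537900/25350 = 21.22 mg/L.
1.5%/h lost → k = −ln(1 − 0.015) = 0.01511 h⁻¹.
Set 21.22·exp(−k·t) = 2.2 → t = ln(21.22/2.2)/k = 539900 s = 150.0 h.
Distance = v·t = 0.34·539900 = 183600 m = 183.6 km.

184 km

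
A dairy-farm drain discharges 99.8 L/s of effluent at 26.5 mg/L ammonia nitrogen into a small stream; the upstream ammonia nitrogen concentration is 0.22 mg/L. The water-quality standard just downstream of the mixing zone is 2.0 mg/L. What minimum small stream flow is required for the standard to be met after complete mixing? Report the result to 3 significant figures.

Set C_mix = 2.0: (Q·0.2200 + 99.80·26.50) / (Q + 99.80) = 2.0
→ Q = 99.80·(26.50 − 2.0)/(2.0 − 0.2200) = 1374 L/s.

1370 L/s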